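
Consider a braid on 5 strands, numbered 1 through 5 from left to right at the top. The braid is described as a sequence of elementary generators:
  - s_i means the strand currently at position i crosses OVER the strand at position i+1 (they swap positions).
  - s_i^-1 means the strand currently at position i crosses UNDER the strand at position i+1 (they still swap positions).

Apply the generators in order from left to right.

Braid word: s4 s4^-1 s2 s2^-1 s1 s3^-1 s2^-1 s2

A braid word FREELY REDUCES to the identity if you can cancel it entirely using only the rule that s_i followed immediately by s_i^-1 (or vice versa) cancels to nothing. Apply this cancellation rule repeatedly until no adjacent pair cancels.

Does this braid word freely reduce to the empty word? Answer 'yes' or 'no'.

Gen 1 (s4): push. Stack: [s4]
Gen 2 (s4^-1): cancels prior s4. Stack: []
Gen 3 (s2): push. Stack: [s2]
Gen 4 (s2^-1): cancels prior s2. Stack: []
Gen 5 (s1): push. Stack: [s1]
Gen 6 (s3^-1): push. Stack: [s1 s3^-1]
Gen 7 (s2^-1): push. Stack: [s1 s3^-1 s2^-1]
Gen 8 (s2): cancels prior s2^-1. Stack: [s1 s3^-1]
Reduced word: s1 s3^-1

Answer: no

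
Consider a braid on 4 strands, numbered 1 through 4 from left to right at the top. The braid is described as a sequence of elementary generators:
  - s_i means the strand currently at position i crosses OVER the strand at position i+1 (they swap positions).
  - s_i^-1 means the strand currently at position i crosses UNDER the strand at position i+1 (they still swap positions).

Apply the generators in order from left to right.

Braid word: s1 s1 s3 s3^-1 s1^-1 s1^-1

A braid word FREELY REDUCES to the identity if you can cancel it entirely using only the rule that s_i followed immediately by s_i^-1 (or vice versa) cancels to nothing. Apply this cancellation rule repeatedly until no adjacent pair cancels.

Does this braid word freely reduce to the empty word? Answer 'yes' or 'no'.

Answer: yes

Derivation:
Gen 1 (s1): push. Stack: [s1]
Gen 2 (s1): push. Stack: [s1 s1]
Gen 3 (s3): push. Stack: [s1 s1 s3]
Gen 4 (s3^-1): cancels prior s3. Stack: [s1 s1]
Gen 5 (s1^-1): cancels prior s1. Stack: [s1]
Gen 6 (s1^-1): cancels prior s1. Stack: []
Reduced word: (empty)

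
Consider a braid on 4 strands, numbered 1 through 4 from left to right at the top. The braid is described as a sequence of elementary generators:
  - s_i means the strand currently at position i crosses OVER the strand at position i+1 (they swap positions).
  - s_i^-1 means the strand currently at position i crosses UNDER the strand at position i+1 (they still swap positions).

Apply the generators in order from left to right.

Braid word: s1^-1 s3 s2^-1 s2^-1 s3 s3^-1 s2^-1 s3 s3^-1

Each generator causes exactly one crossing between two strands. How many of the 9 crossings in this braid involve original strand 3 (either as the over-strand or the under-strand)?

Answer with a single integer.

Gen 1: crossing 1x2. Involves strand 3? no. Count so far: 0
Gen 2: crossing 3x4. Involves strand 3? yes. Count so far: 1
Gen 3: crossing 1x4. Involves strand 3? no. Count so far: 1
Gen 4: crossing 4x1. Involves strand 3? no. Count so far: 1
Gen 5: crossing 4x3. Involves strand 3? yes. Count so far: 2
Gen 6: crossing 3x4. Involves strand 3? yes. Count so far: 3
Gen 7: crossing 1x4. Involves strand 3? no. Count so far: 3
Gen 8: crossing 1x3. Involves strand 3? yes. Count so far: 4
Gen 9: crossing 3x1. Involves strand 3? yes. Count so far: 5

Answer: 5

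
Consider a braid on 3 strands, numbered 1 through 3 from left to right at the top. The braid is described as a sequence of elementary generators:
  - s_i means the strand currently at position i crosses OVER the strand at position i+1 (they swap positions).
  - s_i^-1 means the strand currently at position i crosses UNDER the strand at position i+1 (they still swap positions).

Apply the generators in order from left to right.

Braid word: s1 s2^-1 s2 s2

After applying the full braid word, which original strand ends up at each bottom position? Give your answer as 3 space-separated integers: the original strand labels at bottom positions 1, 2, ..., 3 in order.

Answer: 2 3 1

Derivation:
Gen 1 (s1): strand 1 crosses over strand 2. Perm now: [2 1 3]
Gen 2 (s2^-1): strand 1 crosses under strand 3. Perm now: [2 3 1]
Gen 3 (s2): strand 3 crosses over strand 1. Perm now: [2 1 3]
Gen 4 (s2): strand 1 crosses over strand 3. Perm now: [2 3 1]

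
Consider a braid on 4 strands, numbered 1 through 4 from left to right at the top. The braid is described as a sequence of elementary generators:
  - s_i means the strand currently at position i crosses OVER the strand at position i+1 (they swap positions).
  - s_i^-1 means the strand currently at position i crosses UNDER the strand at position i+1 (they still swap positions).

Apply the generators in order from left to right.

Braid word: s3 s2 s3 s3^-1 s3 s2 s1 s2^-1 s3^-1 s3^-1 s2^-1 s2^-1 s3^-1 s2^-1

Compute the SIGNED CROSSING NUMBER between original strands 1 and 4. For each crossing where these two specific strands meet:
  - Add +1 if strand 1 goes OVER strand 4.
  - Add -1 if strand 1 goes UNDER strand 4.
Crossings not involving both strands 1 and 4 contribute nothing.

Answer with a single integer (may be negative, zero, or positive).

Gen 1: crossing 3x4. Both 1&4? no. Sum: 0
Gen 2: crossing 2x4. Both 1&4? no. Sum: 0
Gen 3: crossing 2x3. Both 1&4? no. Sum: 0
Gen 4: crossing 3x2. Both 1&4? no. Sum: 0
Gen 5: crossing 2x3. Both 1&4? no. Sum: 0
Gen 6: crossing 4x3. Both 1&4? no. Sum: 0
Gen 7: crossing 1x3. Both 1&4? no. Sum: 0
Gen 8: 1 under 4. Both 1&4? yes. Contrib: -1. Sum: -1
Gen 9: crossing 1x2. Both 1&4? no. Sum: -1
Gen 10: crossing 2x1. Both 1&4? no. Sum: -1
Gen 11: 4 under 1. Both 1&4? yes. Contrib: +1. Sum: 0
Gen 12: 1 under 4. Both 1&4? yes. Contrib: -1. Sum: -1
Gen 13: crossing 1x2. Both 1&4? no. Sum: -1
Gen 14: crossing 4x2. Both 1&4? no. Sum: -1

Answer: -1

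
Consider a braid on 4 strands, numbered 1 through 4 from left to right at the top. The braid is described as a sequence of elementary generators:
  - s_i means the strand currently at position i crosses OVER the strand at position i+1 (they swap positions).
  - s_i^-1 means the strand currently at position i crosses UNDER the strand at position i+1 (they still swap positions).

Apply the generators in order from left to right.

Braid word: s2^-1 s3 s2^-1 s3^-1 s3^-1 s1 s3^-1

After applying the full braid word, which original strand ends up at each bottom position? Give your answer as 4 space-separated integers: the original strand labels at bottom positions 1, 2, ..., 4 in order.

Answer: 4 1 2 3

Derivation:
Gen 1 (s2^-1): strand 2 crosses under strand 3. Perm now: [1 3 2 4]
Gen 2 (s3): strand 2 crosses over strand 4. Perm now: [1 3 4 2]
Gen 3 (s2^-1): strand 3 crosses under strand 4. Perm now: [1 4 3 2]
Gen 4 (s3^-1): strand 3 crosses under strand 2. Perm now: [1 4 2 3]
Gen 5 (s3^-1): strand 2 crosses under strand 3. Perm now: [1 4 3 2]
Gen 6 (s1): strand 1 crosses over strand 4. Perm now: [4 1 3 2]
Gen 7 (s3^-1): strand 3 crosses under strand 2. Perm now: [4 1 2 3]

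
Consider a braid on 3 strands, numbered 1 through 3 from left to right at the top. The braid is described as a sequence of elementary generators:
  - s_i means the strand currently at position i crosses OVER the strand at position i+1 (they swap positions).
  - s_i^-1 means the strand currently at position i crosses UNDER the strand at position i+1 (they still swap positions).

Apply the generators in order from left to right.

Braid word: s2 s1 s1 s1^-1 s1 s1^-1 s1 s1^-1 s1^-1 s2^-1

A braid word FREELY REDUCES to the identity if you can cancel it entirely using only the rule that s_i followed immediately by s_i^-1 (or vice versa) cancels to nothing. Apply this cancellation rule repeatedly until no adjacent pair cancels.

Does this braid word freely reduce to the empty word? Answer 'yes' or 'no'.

Answer: yes

Derivation:
Gen 1 (s2): push. Stack: [s2]
Gen 2 (s1): push. Stack: [s2 s1]
Gen 3 (s1): push. Stack: [s2 s1 s1]
Gen 4 (s1^-1): cancels prior s1. Stack: [s2 s1]
Gen 5 (s1): push. Stack: [s2 s1 s1]
Gen 6 (s1^-1): cancels prior s1. Stack: [s2 s1]
Gen 7 (s1): push. Stack: [s2 s1 s1]
Gen 8 (s1^-1): cancels prior s1. Stack: [s2 s1]
Gen 9 (s1^-1): cancels prior s1. Stack: [s2]
Gen 10 (s2^-1): cancels prior s2. Stack: []
Reduced word: (empty)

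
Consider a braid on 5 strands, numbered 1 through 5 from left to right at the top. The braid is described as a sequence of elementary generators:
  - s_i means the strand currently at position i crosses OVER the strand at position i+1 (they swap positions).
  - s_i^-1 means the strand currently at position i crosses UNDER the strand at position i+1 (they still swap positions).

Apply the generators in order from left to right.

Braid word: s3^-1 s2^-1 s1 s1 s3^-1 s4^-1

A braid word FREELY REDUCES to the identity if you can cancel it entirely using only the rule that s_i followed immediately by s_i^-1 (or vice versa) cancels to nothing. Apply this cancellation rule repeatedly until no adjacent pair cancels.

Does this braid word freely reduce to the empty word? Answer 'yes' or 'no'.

Answer: no

Derivation:
Gen 1 (s3^-1): push. Stack: [s3^-1]
Gen 2 (s2^-1): push. Stack: [s3^-1 s2^-1]
Gen 3 (s1): push. Stack: [s3^-1 s2^-1 s1]
Gen 4 (s1): push. Stack: [s3^-1 s2^-1 s1 s1]
Gen 5 (s3^-1): push. Stack: [s3^-1 s2^-1 s1 s1 s3^-1]
Gen 6 (s4^-1): push. Stack: [s3^-1 s2^-1 s1 s1 s3^-1 s4^-1]
Reduced word: s3^-1 s2^-1 s1 s1 s3^-1 s4^-1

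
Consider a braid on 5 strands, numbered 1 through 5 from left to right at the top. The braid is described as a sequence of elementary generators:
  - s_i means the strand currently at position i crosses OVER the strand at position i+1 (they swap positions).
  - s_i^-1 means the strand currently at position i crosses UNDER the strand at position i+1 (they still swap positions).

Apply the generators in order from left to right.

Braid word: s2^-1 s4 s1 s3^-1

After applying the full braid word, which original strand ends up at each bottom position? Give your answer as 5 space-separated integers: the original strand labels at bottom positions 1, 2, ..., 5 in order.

Answer: 3 1 5 2 4

Derivation:
Gen 1 (s2^-1): strand 2 crosses under strand 3. Perm now: [1 3 2 4 5]
Gen 2 (s4): strand 4 crosses over strand 5. Perm now: [1 3 2 5 4]
Gen 3 (s1): strand 1 crosses over strand 3. Perm now: [3 1 2 5 4]
Gen 4 (s3^-1): strand 2 crosses under strand 5. Perm now: [3 1 5 2 4]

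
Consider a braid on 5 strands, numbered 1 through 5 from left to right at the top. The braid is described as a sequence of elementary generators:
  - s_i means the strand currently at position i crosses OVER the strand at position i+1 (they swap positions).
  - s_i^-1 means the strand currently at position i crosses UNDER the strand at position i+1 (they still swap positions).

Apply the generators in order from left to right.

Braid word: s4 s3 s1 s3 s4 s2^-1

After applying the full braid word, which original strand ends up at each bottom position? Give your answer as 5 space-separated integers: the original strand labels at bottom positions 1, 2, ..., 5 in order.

Gen 1 (s4): strand 4 crosses over strand 5. Perm now: [1 2 3 5 4]
Gen 2 (s3): strand 3 crosses over strand 5. Perm now: [1 2 5 3 4]
Gen 3 (s1): strand 1 crosses over strand 2. Perm now: [2 1 5 3 4]
Gen 4 (s3): strand 5 crosses over strand 3. Perm now: [2 1 3 5 4]
Gen 5 (s4): strand 5 crosses over strand 4. Perm now: [2 1 3 4 5]
Gen 6 (s2^-1): strand 1 crosses under strand 3. Perm now: [2 3 1 4 5]

Answer: 2 3 1 4 5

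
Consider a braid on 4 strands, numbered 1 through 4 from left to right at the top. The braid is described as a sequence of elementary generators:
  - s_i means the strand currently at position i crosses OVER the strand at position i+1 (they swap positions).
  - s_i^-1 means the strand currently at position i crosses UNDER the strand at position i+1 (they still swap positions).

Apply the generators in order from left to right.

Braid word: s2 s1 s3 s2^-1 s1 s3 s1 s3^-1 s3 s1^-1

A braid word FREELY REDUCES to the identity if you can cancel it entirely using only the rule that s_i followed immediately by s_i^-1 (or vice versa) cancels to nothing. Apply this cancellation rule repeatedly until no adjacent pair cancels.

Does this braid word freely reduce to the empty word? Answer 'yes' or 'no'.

Answer: no

Derivation:
Gen 1 (s2): push. Stack: [s2]
Gen 2 (s1): push. Stack: [s2 s1]
Gen 3 (s3): push. Stack: [s2 s1 s3]
Gen 4 (s2^-1): push. Stack: [s2 s1 s3 s2^-1]
Gen 5 (s1): push. Stack: [s2 s1 s3 s2^-1 s1]
Gen 6 (s3): push. Stack: [s2 s1 s3 s2^-1 s1 s3]
Gen 7 (s1): push. Stack: [s2 s1 s3 s2^-1 s1 s3 s1]
Gen 8 (s3^-1): push. Stack: [s2 s1 s3 s2^-1 s1 s3 s1 s3^-1]
Gen 9 (s3): cancels prior s3^-1. Stack: [s2 s1 s3 s2^-1 s1 s3 s1]
Gen 10 (s1^-1): cancels prior s1. Stack: [s2 s1 s3 s2^-1 s1 s3]
Reduced word: s2 s1 s3 s2^-1 s1 s3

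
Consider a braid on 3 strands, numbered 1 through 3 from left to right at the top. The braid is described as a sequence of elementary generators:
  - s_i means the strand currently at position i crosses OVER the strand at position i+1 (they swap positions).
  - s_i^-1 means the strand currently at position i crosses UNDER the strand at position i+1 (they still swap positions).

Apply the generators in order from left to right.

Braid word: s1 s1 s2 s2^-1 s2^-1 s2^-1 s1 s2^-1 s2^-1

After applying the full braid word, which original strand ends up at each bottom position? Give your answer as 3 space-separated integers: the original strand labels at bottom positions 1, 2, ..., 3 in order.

Gen 1 (s1): strand 1 crosses over strand 2. Perm now: [2 1 3]
Gen 2 (s1): strand 2 crosses over strand 1. Perm now: [1 2 3]
Gen 3 (s2): strand 2 crosses over strand 3. Perm now: [1 3 2]
Gen 4 (s2^-1): strand 3 crosses under strand 2. Perm now: [1 2 3]
Gen 5 (s2^-1): strand 2 crosses under strand 3. Perm now: [1 3 2]
Gen 6 (s2^-1): strand 3 crosses under strand 2. Perm now: [1 2 3]
Gen 7 (s1): strand 1 crosses over strand 2. Perm now: [2 1 3]
Gen 8 (s2^-1): strand 1 crosses under strand 3. Perm now: [2 3 1]
Gen 9 (s2^-1): strand 3 crosses under strand 1. Perm now: [2 1 3]

Answer: 2 1 3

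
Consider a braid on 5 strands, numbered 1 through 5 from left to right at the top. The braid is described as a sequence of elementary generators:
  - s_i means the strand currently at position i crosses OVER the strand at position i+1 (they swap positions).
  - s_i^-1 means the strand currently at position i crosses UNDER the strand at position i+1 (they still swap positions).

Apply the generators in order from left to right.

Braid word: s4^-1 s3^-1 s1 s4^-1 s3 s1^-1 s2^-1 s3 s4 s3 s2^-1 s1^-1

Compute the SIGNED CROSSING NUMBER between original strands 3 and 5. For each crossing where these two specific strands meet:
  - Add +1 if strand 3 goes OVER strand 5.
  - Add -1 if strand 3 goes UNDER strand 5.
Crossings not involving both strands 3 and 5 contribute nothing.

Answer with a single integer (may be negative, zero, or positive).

Answer: -2

Derivation:
Gen 1: crossing 4x5. Both 3&5? no. Sum: 0
Gen 2: 3 under 5. Both 3&5? yes. Contrib: -1. Sum: -1
Gen 3: crossing 1x2. Both 3&5? no. Sum: -1
Gen 4: crossing 3x4. Both 3&5? no. Sum: -1
Gen 5: crossing 5x4. Both 3&5? no. Sum: -1
Gen 6: crossing 2x1. Both 3&5? no. Sum: -1
Gen 7: crossing 2x4. Both 3&5? no. Sum: -1
Gen 8: crossing 2x5. Both 3&5? no. Sum: -1
Gen 9: crossing 2x3. Both 3&5? no. Sum: -1
Gen 10: 5 over 3. Both 3&5? yes. Contrib: -1. Sum: -2
Gen 11: crossing 4x3. Both 3&5? no. Sum: -2
Gen 12: crossing 1x3. Both 3&5? no. Sum: -2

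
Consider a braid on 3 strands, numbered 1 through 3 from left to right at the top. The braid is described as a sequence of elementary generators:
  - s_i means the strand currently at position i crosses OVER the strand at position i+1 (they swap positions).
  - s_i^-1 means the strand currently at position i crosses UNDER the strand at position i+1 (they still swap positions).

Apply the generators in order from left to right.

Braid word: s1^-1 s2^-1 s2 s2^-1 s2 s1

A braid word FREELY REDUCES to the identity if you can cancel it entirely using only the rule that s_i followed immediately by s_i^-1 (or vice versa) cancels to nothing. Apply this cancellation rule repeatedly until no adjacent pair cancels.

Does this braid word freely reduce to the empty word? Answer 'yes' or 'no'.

Answer: yes

Derivation:
Gen 1 (s1^-1): push. Stack: [s1^-1]
Gen 2 (s2^-1): push. Stack: [s1^-1 s2^-1]
Gen 3 (s2): cancels prior s2^-1. Stack: [s1^-1]
Gen 4 (s2^-1): push. Stack: [s1^-1 s2^-1]
Gen 5 (s2): cancels prior s2^-1. Stack: [s1^-1]
Gen 6 (s1): cancels prior s1^-1. Stack: []
Reduced word: (empty)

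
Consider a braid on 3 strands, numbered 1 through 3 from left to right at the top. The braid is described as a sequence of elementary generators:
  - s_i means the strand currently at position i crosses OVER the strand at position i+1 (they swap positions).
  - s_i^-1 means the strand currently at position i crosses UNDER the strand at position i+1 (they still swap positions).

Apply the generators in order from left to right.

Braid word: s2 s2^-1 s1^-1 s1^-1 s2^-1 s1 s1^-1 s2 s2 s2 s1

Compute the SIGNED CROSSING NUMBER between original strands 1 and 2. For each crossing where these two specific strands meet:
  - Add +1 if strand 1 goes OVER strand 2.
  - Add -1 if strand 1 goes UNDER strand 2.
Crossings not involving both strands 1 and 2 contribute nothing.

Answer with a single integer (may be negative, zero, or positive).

Gen 1: crossing 2x3. Both 1&2? no. Sum: 0
Gen 2: crossing 3x2. Both 1&2? no. Sum: 0
Gen 3: 1 under 2. Both 1&2? yes. Contrib: -1. Sum: -1
Gen 4: 2 under 1. Both 1&2? yes. Contrib: +1. Sum: 0
Gen 5: crossing 2x3. Both 1&2? no. Sum: 0
Gen 6: crossing 1x3. Both 1&2? no. Sum: 0
Gen 7: crossing 3x1. Both 1&2? no. Sum: 0
Gen 8: crossing 3x2. Both 1&2? no. Sum: 0
Gen 9: crossing 2x3. Both 1&2? no. Sum: 0
Gen 10: crossing 3x2. Both 1&2? no. Sum: 0
Gen 11: 1 over 2. Both 1&2? yes. Contrib: +1. Sum: 1

Answer: 1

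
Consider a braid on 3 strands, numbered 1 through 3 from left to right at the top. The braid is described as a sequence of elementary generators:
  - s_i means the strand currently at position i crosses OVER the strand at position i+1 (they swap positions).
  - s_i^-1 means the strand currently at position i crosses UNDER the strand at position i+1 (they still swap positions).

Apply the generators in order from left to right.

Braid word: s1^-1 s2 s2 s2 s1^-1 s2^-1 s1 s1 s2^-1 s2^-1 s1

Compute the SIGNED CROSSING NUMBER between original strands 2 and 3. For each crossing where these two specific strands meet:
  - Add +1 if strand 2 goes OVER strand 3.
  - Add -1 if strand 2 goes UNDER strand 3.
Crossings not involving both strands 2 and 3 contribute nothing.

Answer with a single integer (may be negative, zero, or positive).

Gen 1: crossing 1x2. Both 2&3? no. Sum: 0
Gen 2: crossing 1x3. Both 2&3? no. Sum: 0
Gen 3: crossing 3x1. Both 2&3? no. Sum: 0
Gen 4: crossing 1x3. Both 2&3? no. Sum: 0
Gen 5: 2 under 3. Both 2&3? yes. Contrib: -1. Sum: -1
Gen 6: crossing 2x1. Both 2&3? no. Sum: -1
Gen 7: crossing 3x1. Both 2&3? no. Sum: -1
Gen 8: crossing 1x3. Both 2&3? no. Sum: -1
Gen 9: crossing 1x2. Both 2&3? no. Sum: -1
Gen 10: crossing 2x1. Both 2&3? no. Sum: -1
Gen 11: crossing 3x1. Both 2&3? no. Sum: -1

Answer: -1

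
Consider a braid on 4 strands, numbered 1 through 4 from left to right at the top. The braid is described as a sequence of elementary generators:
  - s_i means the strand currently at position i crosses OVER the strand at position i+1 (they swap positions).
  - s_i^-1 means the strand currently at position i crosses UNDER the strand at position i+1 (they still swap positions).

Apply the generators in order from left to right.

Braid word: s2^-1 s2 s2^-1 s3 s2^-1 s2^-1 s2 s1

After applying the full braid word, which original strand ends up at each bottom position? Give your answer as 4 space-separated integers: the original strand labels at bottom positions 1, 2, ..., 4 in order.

Gen 1 (s2^-1): strand 2 crosses under strand 3. Perm now: [1 3 2 4]
Gen 2 (s2): strand 3 crosses over strand 2. Perm now: [1 2 3 4]
Gen 3 (s2^-1): strand 2 crosses under strand 3. Perm now: [1 3 2 4]
Gen 4 (s3): strand 2 crosses over strand 4. Perm now: [1 3 4 2]
Gen 5 (s2^-1): strand 3 crosses under strand 4. Perm now: [1 4 3 2]
Gen 6 (s2^-1): strand 4 crosses under strand 3. Perm now: [1 3 4 2]
Gen 7 (s2): strand 3 crosses over strand 4. Perm now: [1 4 3 2]
Gen 8 (s1): strand 1 crosses over strand 4. Perm now: [4 1 3 2]

Answer: 4 1 3 2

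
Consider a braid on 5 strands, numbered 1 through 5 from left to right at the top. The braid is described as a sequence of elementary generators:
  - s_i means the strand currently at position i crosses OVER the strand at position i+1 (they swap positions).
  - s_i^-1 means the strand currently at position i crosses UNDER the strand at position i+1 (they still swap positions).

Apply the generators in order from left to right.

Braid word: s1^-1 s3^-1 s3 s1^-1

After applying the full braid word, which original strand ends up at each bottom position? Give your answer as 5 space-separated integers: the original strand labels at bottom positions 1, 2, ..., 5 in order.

Gen 1 (s1^-1): strand 1 crosses under strand 2. Perm now: [2 1 3 4 5]
Gen 2 (s3^-1): strand 3 crosses under strand 4. Perm now: [2 1 4 3 5]
Gen 3 (s3): strand 4 crosses over strand 3. Perm now: [2 1 3 4 5]
Gen 4 (s1^-1): strand 2 crosses under strand 1. Perm now: [1 2 3 4 5]

Answer: 1 2 3 4 5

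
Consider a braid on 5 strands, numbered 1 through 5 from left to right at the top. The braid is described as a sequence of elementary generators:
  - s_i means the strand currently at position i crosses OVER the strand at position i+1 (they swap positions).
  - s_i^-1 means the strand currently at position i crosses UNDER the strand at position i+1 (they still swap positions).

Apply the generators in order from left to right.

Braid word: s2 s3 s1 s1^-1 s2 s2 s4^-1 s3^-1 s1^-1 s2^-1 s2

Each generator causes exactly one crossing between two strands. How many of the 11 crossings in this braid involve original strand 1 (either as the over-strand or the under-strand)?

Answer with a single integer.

Gen 1: crossing 2x3. Involves strand 1? no. Count so far: 0
Gen 2: crossing 2x4. Involves strand 1? no. Count so far: 0
Gen 3: crossing 1x3. Involves strand 1? yes. Count so far: 1
Gen 4: crossing 3x1. Involves strand 1? yes. Count so far: 2
Gen 5: crossing 3x4. Involves strand 1? no. Count so far: 2
Gen 6: crossing 4x3. Involves strand 1? no. Count so far: 2
Gen 7: crossing 2x5. Involves strand 1? no. Count so far: 2
Gen 8: crossing 4x5. Involves strand 1? no. Count so far: 2
Gen 9: crossing 1x3. Involves strand 1? yes. Count so far: 3
Gen 10: crossing 1x5. Involves strand 1? yes. Count so far: 4
Gen 11: crossing 5x1. Involves strand 1? yes. Count so far: 5

Answer: 5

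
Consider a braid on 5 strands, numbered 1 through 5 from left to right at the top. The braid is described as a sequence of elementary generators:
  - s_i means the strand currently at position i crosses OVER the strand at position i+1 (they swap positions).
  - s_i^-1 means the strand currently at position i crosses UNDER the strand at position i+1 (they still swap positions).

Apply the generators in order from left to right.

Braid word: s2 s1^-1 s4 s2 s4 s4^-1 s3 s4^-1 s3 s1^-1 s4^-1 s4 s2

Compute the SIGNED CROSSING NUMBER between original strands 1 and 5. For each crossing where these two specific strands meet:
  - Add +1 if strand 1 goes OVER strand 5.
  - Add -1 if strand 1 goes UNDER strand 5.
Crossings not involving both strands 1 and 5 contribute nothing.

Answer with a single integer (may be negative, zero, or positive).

Gen 1: crossing 2x3. Both 1&5? no. Sum: 0
Gen 2: crossing 1x3. Both 1&5? no. Sum: 0
Gen 3: crossing 4x5. Both 1&5? no. Sum: 0
Gen 4: crossing 1x2. Both 1&5? no. Sum: 0
Gen 5: crossing 5x4. Both 1&5? no. Sum: 0
Gen 6: crossing 4x5. Both 1&5? no. Sum: 0
Gen 7: 1 over 5. Both 1&5? yes. Contrib: +1. Sum: 1
Gen 8: crossing 1x4. Both 1&5? no. Sum: 1
Gen 9: crossing 5x4. Both 1&5? no. Sum: 1
Gen 10: crossing 3x2. Both 1&5? no. Sum: 1
Gen 11: 5 under 1. Both 1&5? yes. Contrib: +1. Sum: 2
Gen 12: 1 over 5. Both 1&5? yes. Contrib: +1. Sum: 3
Gen 13: crossing 3x4. Both 1&5? no. Sum: 3

Answer: 3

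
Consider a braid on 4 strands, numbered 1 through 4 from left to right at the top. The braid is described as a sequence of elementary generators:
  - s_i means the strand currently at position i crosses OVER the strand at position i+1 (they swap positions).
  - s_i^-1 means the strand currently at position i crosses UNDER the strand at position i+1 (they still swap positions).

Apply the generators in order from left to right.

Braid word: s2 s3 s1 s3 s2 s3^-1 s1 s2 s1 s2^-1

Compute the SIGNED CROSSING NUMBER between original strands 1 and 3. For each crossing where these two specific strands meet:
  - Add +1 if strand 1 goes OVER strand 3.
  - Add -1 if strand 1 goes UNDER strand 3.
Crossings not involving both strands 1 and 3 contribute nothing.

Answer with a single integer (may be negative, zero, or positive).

Answer: 1

Derivation:
Gen 1: crossing 2x3. Both 1&3? no. Sum: 0
Gen 2: crossing 2x4. Both 1&3? no. Sum: 0
Gen 3: 1 over 3. Both 1&3? yes. Contrib: +1. Sum: 1
Gen 4: crossing 4x2. Both 1&3? no. Sum: 1
Gen 5: crossing 1x2. Both 1&3? no. Sum: 1
Gen 6: crossing 1x4. Both 1&3? no. Sum: 1
Gen 7: crossing 3x2. Both 1&3? no. Sum: 1
Gen 8: crossing 3x4. Both 1&3? no. Sum: 1
Gen 9: crossing 2x4. Both 1&3? no. Sum: 1
Gen 10: crossing 2x3. Both 1&3? no. Sum: 1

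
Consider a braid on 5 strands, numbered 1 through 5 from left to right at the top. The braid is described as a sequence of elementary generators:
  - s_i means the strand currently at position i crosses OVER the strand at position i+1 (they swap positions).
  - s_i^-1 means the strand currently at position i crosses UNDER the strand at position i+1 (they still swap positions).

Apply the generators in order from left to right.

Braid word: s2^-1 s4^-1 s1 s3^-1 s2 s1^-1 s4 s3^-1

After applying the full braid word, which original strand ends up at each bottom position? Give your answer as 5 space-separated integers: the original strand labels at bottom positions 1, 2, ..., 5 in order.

Answer: 5 3 4 1 2

Derivation:
Gen 1 (s2^-1): strand 2 crosses under strand 3. Perm now: [1 3 2 4 5]
Gen 2 (s4^-1): strand 4 crosses under strand 5. Perm now: [1 3 2 5 4]
Gen 3 (s1): strand 1 crosses over strand 3. Perm now: [3 1 2 5 4]
Gen 4 (s3^-1): strand 2 crosses under strand 5. Perm now: [3 1 5 2 4]
Gen 5 (s2): strand 1 crosses over strand 5. Perm now: [3 5 1 2 4]
Gen 6 (s1^-1): strand 3 crosses under strand 5. Perm now: [5 3 1 2 4]
Gen 7 (s4): strand 2 crosses over strand 4. Perm now: [5 3 1 4 2]
Gen 8 (s3^-1): strand 1 crosses under strand 4. Perm now: [5 3 4 1 2]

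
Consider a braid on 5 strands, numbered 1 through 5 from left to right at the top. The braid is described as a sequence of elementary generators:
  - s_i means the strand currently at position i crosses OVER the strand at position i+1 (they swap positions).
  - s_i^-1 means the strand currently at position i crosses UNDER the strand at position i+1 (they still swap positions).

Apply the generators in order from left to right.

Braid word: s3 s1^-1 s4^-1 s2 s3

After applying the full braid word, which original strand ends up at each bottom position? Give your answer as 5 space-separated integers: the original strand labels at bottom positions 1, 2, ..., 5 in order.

Answer: 2 4 5 1 3

Derivation:
Gen 1 (s3): strand 3 crosses over strand 4. Perm now: [1 2 4 3 5]
Gen 2 (s1^-1): strand 1 crosses under strand 2. Perm now: [2 1 4 3 5]
Gen 3 (s4^-1): strand 3 crosses under strand 5. Perm now: [2 1 4 5 3]
Gen 4 (s2): strand 1 crosses over strand 4. Perm now: [2 4 1 5 3]
Gen 5 (s3): strand 1 crosses over strand 5. Perm now: [2 4 5 1 3]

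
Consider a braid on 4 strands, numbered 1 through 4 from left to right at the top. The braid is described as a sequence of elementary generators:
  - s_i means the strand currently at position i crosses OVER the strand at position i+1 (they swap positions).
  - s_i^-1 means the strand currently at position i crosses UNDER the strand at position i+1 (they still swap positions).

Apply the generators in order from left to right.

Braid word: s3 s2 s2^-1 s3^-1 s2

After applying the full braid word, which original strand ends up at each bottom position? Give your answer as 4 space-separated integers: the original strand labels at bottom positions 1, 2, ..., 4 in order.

Gen 1 (s3): strand 3 crosses over strand 4. Perm now: [1 2 4 3]
Gen 2 (s2): strand 2 crosses over strand 4. Perm now: [1 4 2 3]
Gen 3 (s2^-1): strand 4 crosses under strand 2. Perm now: [1 2 4 3]
Gen 4 (s3^-1): strand 4 crosses under strand 3. Perm now: [1 2 3 4]
Gen 5 (s2): strand 2 crosses over strand 3. Perm now: [1 3 2 4]

Answer: 1 3 2 4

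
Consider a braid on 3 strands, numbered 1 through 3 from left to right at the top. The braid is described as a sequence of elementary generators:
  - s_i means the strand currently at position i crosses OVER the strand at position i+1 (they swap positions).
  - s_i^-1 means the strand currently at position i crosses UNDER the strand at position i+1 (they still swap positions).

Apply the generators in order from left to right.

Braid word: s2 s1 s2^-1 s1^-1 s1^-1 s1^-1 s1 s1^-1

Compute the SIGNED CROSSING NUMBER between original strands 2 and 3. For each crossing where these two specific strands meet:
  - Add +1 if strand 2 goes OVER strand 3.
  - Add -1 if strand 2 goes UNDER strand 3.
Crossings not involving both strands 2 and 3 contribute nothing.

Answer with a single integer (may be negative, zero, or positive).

Answer: 4

Derivation:
Gen 1: 2 over 3. Both 2&3? yes. Contrib: +1. Sum: 1
Gen 2: crossing 1x3. Both 2&3? no. Sum: 1
Gen 3: crossing 1x2. Both 2&3? no. Sum: 1
Gen 4: 3 under 2. Both 2&3? yes. Contrib: +1. Sum: 2
Gen 5: 2 under 3. Both 2&3? yes. Contrib: -1. Sum: 1
Gen 6: 3 under 2. Both 2&3? yes. Contrib: +1. Sum: 2
Gen 7: 2 over 3. Both 2&3? yes. Contrib: +1. Sum: 3
Gen 8: 3 under 2. Both 2&3? yes. Contrib: +1. Sum: 4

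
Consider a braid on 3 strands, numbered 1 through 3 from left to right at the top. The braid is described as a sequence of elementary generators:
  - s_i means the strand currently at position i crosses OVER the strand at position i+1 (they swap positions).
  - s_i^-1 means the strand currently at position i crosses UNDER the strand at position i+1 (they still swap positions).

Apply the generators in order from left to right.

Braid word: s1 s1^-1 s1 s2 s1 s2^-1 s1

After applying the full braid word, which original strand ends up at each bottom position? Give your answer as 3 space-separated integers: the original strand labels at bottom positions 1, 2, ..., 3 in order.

Gen 1 (s1): strand 1 crosses over strand 2. Perm now: [2 1 3]
Gen 2 (s1^-1): strand 2 crosses under strand 1. Perm now: [1 2 3]
Gen 3 (s1): strand 1 crosses over strand 2. Perm now: [2 1 3]
Gen 4 (s2): strand 1 crosses over strand 3. Perm now: [2 3 1]
Gen 5 (s1): strand 2 crosses over strand 3. Perm now: [3 2 1]
Gen 6 (s2^-1): strand 2 crosses under strand 1. Perm now: [3 1 2]
Gen 7 (s1): strand 3 crosses over strand 1. Perm now: [1 3 2]

Answer: 1 3 2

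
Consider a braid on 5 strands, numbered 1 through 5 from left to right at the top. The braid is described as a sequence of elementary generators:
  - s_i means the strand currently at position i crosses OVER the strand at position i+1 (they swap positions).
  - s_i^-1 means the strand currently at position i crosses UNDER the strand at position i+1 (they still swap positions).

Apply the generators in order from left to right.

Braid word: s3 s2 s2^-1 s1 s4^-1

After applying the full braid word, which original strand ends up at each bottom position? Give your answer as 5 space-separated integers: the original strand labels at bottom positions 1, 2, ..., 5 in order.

Gen 1 (s3): strand 3 crosses over strand 4. Perm now: [1 2 4 3 5]
Gen 2 (s2): strand 2 crosses over strand 4. Perm now: [1 4 2 3 5]
Gen 3 (s2^-1): strand 4 crosses under strand 2. Perm now: [1 2 4 3 5]
Gen 4 (s1): strand 1 crosses over strand 2. Perm now: [2 1 4 3 5]
Gen 5 (s4^-1): strand 3 crosses under strand 5. Perm now: [2 1 4 5 3]

Answer: 2 1 4 5 3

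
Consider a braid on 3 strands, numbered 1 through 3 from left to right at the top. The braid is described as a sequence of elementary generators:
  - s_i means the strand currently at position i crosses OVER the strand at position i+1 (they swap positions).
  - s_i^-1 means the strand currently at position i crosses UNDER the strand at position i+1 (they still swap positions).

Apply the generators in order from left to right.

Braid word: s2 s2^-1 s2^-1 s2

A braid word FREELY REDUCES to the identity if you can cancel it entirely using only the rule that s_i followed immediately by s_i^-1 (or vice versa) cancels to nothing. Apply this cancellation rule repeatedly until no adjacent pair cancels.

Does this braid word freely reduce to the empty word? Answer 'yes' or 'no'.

Answer: yes

Derivation:
Gen 1 (s2): push. Stack: [s2]
Gen 2 (s2^-1): cancels prior s2. Stack: []
Gen 3 (s2^-1): push. Stack: [s2^-1]
Gen 4 (s2): cancels prior s2^-1. Stack: []
Reduced word: (empty)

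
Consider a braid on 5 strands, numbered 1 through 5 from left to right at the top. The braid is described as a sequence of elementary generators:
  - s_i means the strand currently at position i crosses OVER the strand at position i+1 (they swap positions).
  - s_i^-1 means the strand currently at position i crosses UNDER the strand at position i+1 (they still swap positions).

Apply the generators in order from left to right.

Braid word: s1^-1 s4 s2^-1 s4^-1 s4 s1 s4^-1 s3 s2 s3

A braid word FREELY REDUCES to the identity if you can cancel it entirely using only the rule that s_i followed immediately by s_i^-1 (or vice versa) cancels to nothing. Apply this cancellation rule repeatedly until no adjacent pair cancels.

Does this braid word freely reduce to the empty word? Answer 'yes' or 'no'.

Gen 1 (s1^-1): push. Stack: [s1^-1]
Gen 2 (s4): push. Stack: [s1^-1 s4]
Gen 3 (s2^-1): push. Stack: [s1^-1 s4 s2^-1]
Gen 4 (s4^-1): push. Stack: [s1^-1 s4 s2^-1 s4^-1]
Gen 5 (s4): cancels prior s4^-1. Stack: [s1^-1 s4 s2^-1]
Gen 6 (s1): push. Stack: [s1^-1 s4 s2^-1 s1]
Gen 7 (s4^-1): push. Stack: [s1^-1 s4 s2^-1 s1 s4^-1]
Gen 8 (s3): push. Stack: [s1^-1 s4 s2^-1 s1 s4^-1 s3]
Gen 9 (s2): push. Stack: [s1^-1 s4 s2^-1 s1 s4^-1 s3 s2]
Gen 10 (s3): push. Stack: [s1^-1 s4 s2^-1 s1 s4^-1 s3 s2 s3]
Reduced word: s1^-1 s4 s2^-1 s1 s4^-1 s3 s2 s3

Answer: no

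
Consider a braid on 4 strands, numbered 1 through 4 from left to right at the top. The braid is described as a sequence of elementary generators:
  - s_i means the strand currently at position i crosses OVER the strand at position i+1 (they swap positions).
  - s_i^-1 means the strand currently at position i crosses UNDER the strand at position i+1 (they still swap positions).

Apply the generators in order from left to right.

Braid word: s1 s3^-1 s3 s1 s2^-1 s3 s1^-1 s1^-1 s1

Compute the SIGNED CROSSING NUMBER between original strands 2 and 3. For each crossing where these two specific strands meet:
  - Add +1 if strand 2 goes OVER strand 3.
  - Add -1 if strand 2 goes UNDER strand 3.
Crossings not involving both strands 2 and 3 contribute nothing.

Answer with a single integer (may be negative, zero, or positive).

Gen 1: crossing 1x2. Both 2&3? no. Sum: 0
Gen 2: crossing 3x4. Both 2&3? no. Sum: 0
Gen 3: crossing 4x3. Both 2&3? no. Sum: 0
Gen 4: crossing 2x1. Both 2&3? no. Sum: 0
Gen 5: 2 under 3. Both 2&3? yes. Contrib: -1. Sum: -1
Gen 6: crossing 2x4. Both 2&3? no. Sum: -1
Gen 7: crossing 1x3. Both 2&3? no. Sum: -1
Gen 8: crossing 3x1. Both 2&3? no. Sum: -1
Gen 9: crossing 1x3. Both 2&3? no. Sum: -1

Answer: -1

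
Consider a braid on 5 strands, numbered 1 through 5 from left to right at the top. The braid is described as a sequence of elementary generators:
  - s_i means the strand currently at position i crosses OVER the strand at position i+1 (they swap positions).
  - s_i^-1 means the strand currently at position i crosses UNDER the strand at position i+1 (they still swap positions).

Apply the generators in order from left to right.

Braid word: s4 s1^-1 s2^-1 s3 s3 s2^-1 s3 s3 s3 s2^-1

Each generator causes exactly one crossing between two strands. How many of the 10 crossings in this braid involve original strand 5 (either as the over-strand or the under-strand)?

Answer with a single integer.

Answer: 7

Derivation:
Gen 1: crossing 4x5. Involves strand 5? yes. Count so far: 1
Gen 2: crossing 1x2. Involves strand 5? no. Count so far: 1
Gen 3: crossing 1x3. Involves strand 5? no. Count so far: 1
Gen 4: crossing 1x5. Involves strand 5? yes. Count so far: 2
Gen 5: crossing 5x1. Involves strand 5? yes. Count so far: 3
Gen 6: crossing 3x1. Involves strand 5? no. Count so far: 3
Gen 7: crossing 3x5. Involves strand 5? yes. Count so far: 4
Gen 8: crossing 5x3. Involves strand 5? yes. Count so far: 5
Gen 9: crossing 3x5. Involves strand 5? yes. Count so far: 6
Gen 10: crossing 1x5. Involves strand 5? yes. Count so far: 7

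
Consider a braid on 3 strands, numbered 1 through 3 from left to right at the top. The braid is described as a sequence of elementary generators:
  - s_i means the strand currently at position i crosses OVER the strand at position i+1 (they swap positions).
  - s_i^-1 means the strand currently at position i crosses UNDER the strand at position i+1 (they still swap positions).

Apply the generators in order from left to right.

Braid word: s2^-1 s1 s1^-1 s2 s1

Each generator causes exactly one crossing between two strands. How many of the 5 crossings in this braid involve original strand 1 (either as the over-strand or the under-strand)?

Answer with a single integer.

Answer: 3

Derivation:
Gen 1: crossing 2x3. Involves strand 1? no. Count so far: 0
Gen 2: crossing 1x3. Involves strand 1? yes. Count so far: 1
Gen 3: crossing 3x1. Involves strand 1? yes. Count so far: 2
Gen 4: crossing 3x2. Involves strand 1? no. Count so far: 2
Gen 5: crossing 1x2. Involves strand 1? yes. Count so far: 3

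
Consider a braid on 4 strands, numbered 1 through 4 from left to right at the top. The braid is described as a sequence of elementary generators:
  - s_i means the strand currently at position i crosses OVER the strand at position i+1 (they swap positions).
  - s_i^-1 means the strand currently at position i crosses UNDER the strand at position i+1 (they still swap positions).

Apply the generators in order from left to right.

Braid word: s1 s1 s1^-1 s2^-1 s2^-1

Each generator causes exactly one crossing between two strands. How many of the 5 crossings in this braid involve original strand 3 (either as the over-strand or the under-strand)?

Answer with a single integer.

Gen 1: crossing 1x2. Involves strand 3? no. Count so far: 0
Gen 2: crossing 2x1. Involves strand 3? no. Count so far: 0
Gen 3: crossing 1x2. Involves strand 3? no. Count so far: 0
Gen 4: crossing 1x3. Involves strand 3? yes. Count so far: 1
Gen 5: crossing 3x1. Involves strand 3? yes. Count so far: 2

Answer: 2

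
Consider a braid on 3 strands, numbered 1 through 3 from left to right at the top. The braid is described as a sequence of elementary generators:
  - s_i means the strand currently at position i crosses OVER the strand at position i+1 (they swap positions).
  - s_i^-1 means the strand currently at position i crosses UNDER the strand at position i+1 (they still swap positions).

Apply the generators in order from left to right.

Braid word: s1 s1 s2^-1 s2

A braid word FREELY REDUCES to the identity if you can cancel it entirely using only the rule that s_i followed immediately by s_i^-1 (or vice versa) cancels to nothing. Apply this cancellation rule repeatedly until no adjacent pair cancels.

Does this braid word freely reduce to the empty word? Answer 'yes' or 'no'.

Answer: no

Derivation:
Gen 1 (s1): push. Stack: [s1]
Gen 2 (s1): push. Stack: [s1 s1]
Gen 3 (s2^-1): push. Stack: [s1 s1 s2^-1]
Gen 4 (s2): cancels prior s2^-1. Stack: [s1 s1]
Reduced word: s1 s1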